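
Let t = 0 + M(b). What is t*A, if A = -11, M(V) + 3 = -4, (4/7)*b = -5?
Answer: 77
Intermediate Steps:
b = -35/4 (b = (7/4)*(-5) = -35/4 ≈ -8.7500)
M(V) = -7 (M(V) = -3 - 4 = -7)
t = -7 (t = 0 - 7 = -7)
t*A = -7*(-11) = 77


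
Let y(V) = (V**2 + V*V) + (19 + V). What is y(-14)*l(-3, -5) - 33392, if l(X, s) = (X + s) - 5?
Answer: -38553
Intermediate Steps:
y(V) = 19 + V + 2*V**2 (y(V) = (V**2 + V**2) + (19 + V) = 2*V**2 + (19 + V) = 19 + V + 2*V**2)
l(X, s) = -5 + X + s
y(-14)*l(-3, -5) - 33392 = (19 - 14 + 2*(-14)**2)*(-5 - 3 - 5) - 33392 = (19 - 14 + 2*196)*(-13) - 33392 = (19 - 14 + 392)*(-13) - 33392 = 397*(-13) - 33392 = -5161 - 33392 = -38553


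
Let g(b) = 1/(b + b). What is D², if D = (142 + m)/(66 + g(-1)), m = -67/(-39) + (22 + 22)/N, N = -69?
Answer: 7320855844/1534210561 ≈ 4.7717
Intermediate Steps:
g(b) = 1/(2*b)
m = 323/299 (m = -67/(-39) + (22 + 22)/(-69) = -67*(-1/39) + 44*(-1/69) = 67/39 - 44/69 = 323/299 ≈ 1.0803)
D = 85562/39169 (D = (142 + 323/299)/(66 + (½)/(-1)) = 42781/(299*(66 + (½)*(-1))) = 42781/(299*(66 - ½)) = 42781/(299*(131/2)) = (42781/299)*(2/131) = 85562/39169 ≈ 2.1844)
D² = (85562/39169)² = 7320855844/1534210561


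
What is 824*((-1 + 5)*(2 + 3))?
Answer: 16480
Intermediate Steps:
824*((-1 + 5)*(2 + 3)) = 824*(4*5) = 824*20 = 16480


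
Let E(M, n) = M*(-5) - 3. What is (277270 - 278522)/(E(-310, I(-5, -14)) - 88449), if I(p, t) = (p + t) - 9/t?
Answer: 626/43451 ≈ 0.014407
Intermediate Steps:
I(p, t) = p + t - 9/t
E(M, n) = -3 - 5*M (E(M, n) = -5*M - 3 = -3 - 5*M)
(277270 - 278522)/(E(-310, I(-5, -14)) - 88449) = (277270 - 278522)/((-3 - 5*(-310)) - 88449) = -1252/((-3 + 1550) - 88449) = -1252/(1547 - 88449) = -1252/(-86902) = -1252*(-1/86902) = 626/43451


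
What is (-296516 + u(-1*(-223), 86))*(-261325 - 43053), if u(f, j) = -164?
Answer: 90302865040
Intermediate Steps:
(-296516 + u(-1*(-223), 86))*(-261325 - 43053) = (-296516 - 164)*(-261325 - 43053) = -296680*(-304378) = 90302865040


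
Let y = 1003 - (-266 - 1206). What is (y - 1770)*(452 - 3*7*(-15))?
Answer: 540735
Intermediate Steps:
y = 2475 (y = 1003 - 1*(-1472) = 1003 + 1472 = 2475)
(y - 1770)*(452 - 3*7*(-15)) = (2475 - 1770)*(452 - 3*7*(-15)) = 705*(452 - 21*(-15)) = 705*(452 + 315) = 705*767 = 540735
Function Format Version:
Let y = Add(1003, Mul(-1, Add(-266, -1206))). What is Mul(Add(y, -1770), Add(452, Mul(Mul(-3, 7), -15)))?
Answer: 540735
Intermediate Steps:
y = 2475 (y = Add(1003, Mul(-1, -1472)) = Add(1003, 1472) = 2475)
Mul(Add(y, -1770), Add(452, Mul(Mul(-3, 7), -15))) = Mul(Add(2475, -1770), Add(452, Mul(Mul(-3, 7), -15))) = Mul(705, Add(452, Mul(-21, -15))) = Mul(705, Add(452, 315)) = Mul(705, 767) = 540735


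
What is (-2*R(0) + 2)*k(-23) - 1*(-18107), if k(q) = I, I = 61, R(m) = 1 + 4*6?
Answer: 15179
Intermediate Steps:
R(m) = 25 (R(m) = 1 + 24 = 25)
k(q) = 61
(-2*R(0) + 2)*k(-23) - 1*(-18107) = (-2*25 + 2)*61 - 1*(-18107) = (-50 + 2)*61 + 18107 = -48*61 + 18107 = -2928 + 18107 = 15179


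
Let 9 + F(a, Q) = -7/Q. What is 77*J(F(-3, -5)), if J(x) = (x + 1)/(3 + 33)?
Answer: -847/60 ≈ -14.117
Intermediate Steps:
F(a, Q) = -9 - 7/Q
J(x) = 1/36 + x/36 (J(x) = (1 + x)/36 = (1 + x)*(1/36) = 1/36 + x/36)
77*J(F(-3, -5)) = 77*(1/36 + (-9 - 7/(-5))/36) = 77*(1/36 + (-9 - 7*(-1/5))/36) = 77*(1/36 + (-9 + 7/5)/36) = 77*(1/36 + (1/36)*(-38/5)) = 77*(1/36 - 19/90) = 77*(-11/60) = -847/60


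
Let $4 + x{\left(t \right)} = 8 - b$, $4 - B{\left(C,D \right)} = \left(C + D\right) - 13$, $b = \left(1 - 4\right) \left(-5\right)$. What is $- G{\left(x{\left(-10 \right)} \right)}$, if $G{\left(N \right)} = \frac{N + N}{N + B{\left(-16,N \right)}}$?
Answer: $\frac{2}{3} \approx 0.66667$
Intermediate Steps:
$b = 15$ ($b = \left(-3\right) \left(-5\right) = 15$)
$B{\left(C,D \right)} = 17 - C - D$ ($B{\left(C,D \right)} = 4 - \left(\left(C + D\right) - 13\right) = 4 - \left(-13 + C + D\right) = 17 - C - D$)
$x{\left(t \right)} = -11$ ($x{\left(t \right)} = -4 + \left(8 - 15\right) = -4 - 7 = -11$)
$G{\left(N \right)} = \frac{2 N}{33}$ ($G{\left(N \right)} = \frac{N + N}{N - \left(-33 + N\right)} = \frac{2 N}{N + \left(17 + 16 - N\right)} = \frac{2 N}{N - \left(-33 + N\right)} = \frac{2 N}{33}$)
$- G{\left(x{\left(-10 \right)} \right)} = - \frac{2 \left(-11\right)}{33} = \left(-1\right) \left(- \frac{2}{3}\right) = \frac{2}{3}$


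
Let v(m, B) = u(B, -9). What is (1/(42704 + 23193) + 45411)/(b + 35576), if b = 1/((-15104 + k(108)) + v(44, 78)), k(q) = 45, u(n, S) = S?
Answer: 45090216529424/35324690927799 ≈ 1.2765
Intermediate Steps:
v(m, B) = -9
b = -1/15068 (b = 1/((-15104 + 45) - 9) = 1/(-15059 - 9) = 1/(-15068) = -1/15068 ≈ -6.6366e-5)
(1/(42704 + 23193) + 45411)/(b + 35576) = (1/(42704 + 23193) + 45411)/(-1/15068 + 35576) = (1/65897 + 45411)/(536059167/15068) = (1/65897 + 45411)*(15068/536059167) = (2992448668/65897)*(15068/536059167) = 45090216529424/35324690927799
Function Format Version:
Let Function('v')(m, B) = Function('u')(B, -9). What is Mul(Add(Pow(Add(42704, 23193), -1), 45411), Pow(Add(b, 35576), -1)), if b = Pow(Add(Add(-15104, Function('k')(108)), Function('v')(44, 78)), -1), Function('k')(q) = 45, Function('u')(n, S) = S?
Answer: Rational(45090216529424, 35324690927799) ≈ 1.2765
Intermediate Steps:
Function('v')(m, B) = -9
b = Rational(-1, 15068) (b = Pow(Add(Add(-15104, 45), -9), -1) = Pow(Add(-15059, -9), -1) = Pow(-15068, -1) = Rational(-1, 15068) ≈ -6.6366e-5)
Mul(Add(Pow(Add(42704, 23193), -1), 45411), Pow(Add(b, 35576), -1)) = Mul(Add(Pow(Add(42704, 23193), -1), 45411), Pow(Add(Rational(-1, 15068), 35576), -1)) = Mul(Add(Pow(65897, -1), 45411), Pow(Rational(536059167, 15068), -1)) = Mul(Add(Rational(1, 65897), 45411), Rational(15068, 536059167)) = Mul(Rational(2992448668, 65897), Rational(15068, 536059167)) = Rational(45090216529424, 35324690927799)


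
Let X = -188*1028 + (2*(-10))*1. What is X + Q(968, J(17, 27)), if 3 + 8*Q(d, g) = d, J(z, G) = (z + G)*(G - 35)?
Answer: -1545307/8 ≈ -1.9316e+5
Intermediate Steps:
J(z, G) = (-35 + G)*(G + z) (J(z, G) = (G + z)*(-35 + G) = (-35 + G)*(G + z))
Q(d, g) = -3/8 + d/8
X = -193284 (X = -193264 - 20*1 = -193264 - 20 = -193284)
X + Q(968, J(17, 27)) = -193284 + (-3/8 + (⅛)*968) = -193284 + (-3/8 + 121) = -193284 + 965/8 = -1545307/8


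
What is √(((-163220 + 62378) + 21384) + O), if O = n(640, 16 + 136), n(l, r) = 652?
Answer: I*√78806 ≈ 280.72*I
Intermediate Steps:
O = 652
√(((-163220 + 62378) + 21384) + O) = √(((-163220 + 62378) + 21384) + 652) = √((-100842 + 21384) + 652) = √(-79458 + 652) = √(-78806) = I*√78806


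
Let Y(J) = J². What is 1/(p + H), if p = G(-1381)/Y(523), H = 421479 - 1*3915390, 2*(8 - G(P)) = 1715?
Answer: -547058/1911371965537 ≈ -2.8621e-7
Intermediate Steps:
G(P) = -1699/2 (G(P) = 8 - ½*1715 = 8 - 1715/2 = -1699/2)
H = -3493911 (H = 421479 - 3915390 = -3493911)
p = -1699/547058 (p = -1699/(2*(523²)) = -1699/2/273529 = -1699/2*1/273529 = -1699/547058 ≈ -0.0031057)
1/(p + H) = 1/(-1699/547058 - 3493911) = 1/(-1911371965537/547058) = -547058/1911371965537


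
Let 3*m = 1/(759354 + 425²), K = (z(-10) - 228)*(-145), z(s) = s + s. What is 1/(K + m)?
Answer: 2819937/101404934521 ≈ 2.7809e-5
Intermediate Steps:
z(s) = 2*s
K = 35960 (K = (2*(-10) - 228)*(-145) = (-20 - 228)*(-145) = -248*(-145) = 35960)
m = 1/2819937 (m = 1/(3*(759354 + 425²)) = 1/(3*(759354 + 180625)) = (⅓)/939979 = (⅓)*(1/939979) = 1/2819937 ≈ 3.5462e-7)
1/(K + m) = 1/(35960 + 1/2819937) = 1/(101404934521/2819937) = 2819937/101404934521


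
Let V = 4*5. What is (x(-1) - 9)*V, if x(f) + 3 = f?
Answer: -260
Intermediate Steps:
x(f) = -3 + f
V = 20
(x(-1) - 9)*V = ((-3 - 1) - 9)*20 = (-4 - 9)*20 = -13*20 = -260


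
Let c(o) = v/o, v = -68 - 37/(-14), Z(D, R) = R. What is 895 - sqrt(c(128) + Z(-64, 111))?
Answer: 895 - sqrt(1385979)/112 ≈ 884.49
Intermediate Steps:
v = -915/14 (v = -68 - 37*(-1/14) = -68 + 37/14 = -915/14 ≈ -65.357)
c(o) = -915/(14*o)
895 - sqrt(c(128) + Z(-64, 111)) = 895 - sqrt(-915/14/128 + 111) = 895 - sqrt(-915/14*1/128 + 111) = 895 - sqrt(-915/1792 + 111) = 895 - sqrt(197997/1792) = 895 - sqrt(1385979)/112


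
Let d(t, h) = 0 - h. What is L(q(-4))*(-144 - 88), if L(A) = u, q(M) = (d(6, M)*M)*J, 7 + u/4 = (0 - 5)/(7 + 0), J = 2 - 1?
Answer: 50112/7 ≈ 7158.9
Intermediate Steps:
d(t, h) = -h
J = 1
u = -216/7 (u = -28 + 4*((0 - 5)/(7 + 0)) = -28 + 4*(-5/7) = -28 - 20/7 = -216/7 ≈ -30.857)
q(M) = -M² (q(M) = ((-M)*M)*1 = -M²*1 = -M²)
L(A) = -216/7
L(q(-4))*(-144 - 88) = -216*(-144 - 88)/7 = -216/7*(-232) = 50112/7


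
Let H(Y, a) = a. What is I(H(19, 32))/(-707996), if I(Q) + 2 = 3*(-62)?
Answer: 47/176999 ≈ 0.00026554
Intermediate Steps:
I(Q) = -188 (I(Q) = -2 + 3*(-62) = -2 - 186 = -188)
I(H(19, 32))/(-707996) = -188/(-707996) = -188*(-1/707996) = 47/176999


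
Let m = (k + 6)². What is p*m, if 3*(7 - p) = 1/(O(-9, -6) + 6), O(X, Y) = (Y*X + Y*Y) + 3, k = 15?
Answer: 101822/33 ≈ 3085.5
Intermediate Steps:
m = 441 (m = (15 + 6)² = 21² = 441)
O(X, Y) = 3 + Y² + X*Y (O(X, Y) = (X*Y + Y²) + 3 = (Y² + X*Y) + 3 = 3 + Y² + X*Y)
p = 2078/297 (p = 7 - 1/(3*((3 + (-6)² - 9*(-6)) + 6)) = 7 - 1/(3*((3 + 36 + 54) + 6)) = 7 - 1/(3*(93 + 6)) = 7 - ⅓/99 = 7 - ⅓*1/99 = 7 - 1/297 = 2078/297 ≈ 6.9966)
p*m = (2078/297)*441 = 101822/33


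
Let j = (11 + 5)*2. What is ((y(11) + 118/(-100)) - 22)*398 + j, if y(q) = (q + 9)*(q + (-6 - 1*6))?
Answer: -428841/25 ≈ -17154.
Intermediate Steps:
j = 32 (j = 16*2 = 32)
y(q) = (-12 + q)*(9 + q) (y(q) = (9 + q)*(q + (-6 - 6)) = (9 + q)*(q - 12) = (9 + q)*(-12 + q) = (-12 + q)*(9 + q))
((y(11) + 118/(-100)) - 22)*398 + j = (((-108 + 11**2 - 3*11) + 118/(-100)) - 22)*398 + 32 = (((-108 + 121 - 33) + 118*(-1/100)) - 22)*398 + 32 = ((-20 - 59/50) - 22)*398 + 32 = (-1059/50 - 22)*398 + 32 = -2159/50*398 + 32 = -429641/25 + 32 = -428841/25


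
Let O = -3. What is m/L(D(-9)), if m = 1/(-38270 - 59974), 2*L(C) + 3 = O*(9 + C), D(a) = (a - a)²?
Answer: 1/1473660 ≈ 6.7858e-7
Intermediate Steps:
D(a) = 0 (D(a) = 0² = 0)
L(C) = -15 - 3*C/2 (L(C) = -3/2 + (-3*(9 + C))/2 = -3/2 + (-27 - 3*C)/2 = -3/2 + (-27/2 - 3*C/2) = -15 - 3*C/2)
m = -1/98244 (m = 1/(-98244) = -1/98244 ≈ -1.0179e-5)
m/L(D(-9)) = -1/(98244*(-15 - 3/2*0)) = -1/(98244*(-15 + 0)) = -1/98244/(-15) = -1/98244*(-1/15) = 1/1473660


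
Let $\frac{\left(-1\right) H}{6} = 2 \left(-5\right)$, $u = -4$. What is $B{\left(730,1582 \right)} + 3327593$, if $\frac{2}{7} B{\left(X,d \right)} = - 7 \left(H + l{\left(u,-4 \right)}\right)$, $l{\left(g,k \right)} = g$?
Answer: $3326221$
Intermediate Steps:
$H = 60$ ($H = - 6 \cdot 2 \left(-5\right) = \left(-6\right) \left(-10\right) = 60$)
$B{\left(X,d \right)} = -1372$ ($B{\left(X,d \right)} = \frac{7 \left(- 7 \left(60 - 4\right)\right)}{2} = \frac{7 \left(\left(-7\right) 56\right)}{2} = \frac{7}{2} \left(-392\right) = -1372$)
$B{\left(730,1582 \right)} + 3327593 = -1372 + 3327593 = 3326221$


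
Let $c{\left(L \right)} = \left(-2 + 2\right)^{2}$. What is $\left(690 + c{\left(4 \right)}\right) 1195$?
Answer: $824550$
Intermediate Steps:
$c{\left(L \right)} = 0$ ($c{\left(L \right)} = 0^{2} = 0$)
$\left(690 + c{\left(4 \right)}\right) 1195 = \left(690 + 0\right) 1195 = 690 \cdot 1195 = 824550$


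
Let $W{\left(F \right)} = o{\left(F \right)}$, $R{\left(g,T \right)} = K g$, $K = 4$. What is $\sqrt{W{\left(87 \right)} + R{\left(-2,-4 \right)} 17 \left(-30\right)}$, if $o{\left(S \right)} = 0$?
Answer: $4 \sqrt{255} \approx 63.875$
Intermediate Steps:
$R{\left(g,T \right)} = 4 g$
$W{\left(F \right)} = 0$
$\sqrt{W{\left(87 \right)} + R{\left(-2,-4 \right)} 17 \left(-30\right)} = \sqrt{0 + 4 \left(-2\right) 17 \left(-30\right)} = \sqrt{0 + \left(-8\right) 17 \left(-30\right)} = \sqrt{0 - -4080} = \sqrt{0 + 4080} = \sqrt{4080} = 4 \sqrt{255}$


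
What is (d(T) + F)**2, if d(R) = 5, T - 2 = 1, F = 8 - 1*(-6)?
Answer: 361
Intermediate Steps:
F = 14 (F = 8 + 6 = 14)
T = 3 (T = 2 + 1 = 3)
(d(T) + F)**2 = (5 + 14)**2 = 19**2 = 361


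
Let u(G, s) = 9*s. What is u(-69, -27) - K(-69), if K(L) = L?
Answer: -174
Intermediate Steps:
u(-69, -27) - K(-69) = 9*(-27) - 1*(-69) = -243 + 69 = -174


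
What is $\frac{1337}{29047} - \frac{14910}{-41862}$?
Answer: $\frac{81510044}{202660919} \approx 0.4022$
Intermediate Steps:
$\frac{1337}{29047} - \frac{14910}{-41862} = 1337 \cdot \frac{1}{29047} - - \frac{2485}{6977} = \frac{1337}{29047} + \frac{2485}{6977} = \frac{81510044}{202660919}$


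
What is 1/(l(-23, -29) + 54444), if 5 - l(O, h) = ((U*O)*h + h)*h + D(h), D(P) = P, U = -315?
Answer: -1/6039408 ≈ -1.6558e-7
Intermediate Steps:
l(O, h) = 5 - h - h*(h - 315*O*h) (l(O, h) = 5 - (((-315*O)*h + h)*h + h) = 5 - ((-315*O*h + h)*h + h) = 5 - ((h - 315*O*h)*h + h) = 5 - (h*(h - 315*O*h) + h) = 5 - (h + h*(h - 315*O*h)) = 5 + (-h - h*(h - 315*O*h)) = 5 - h - h*(h - 315*O*h))
1/(l(-23, -29) + 54444) = 1/((5 - 1*(-29) - 1*(-29)² + 315*(-23)*(-29)²) + 54444) = 1/((5 + 29 - 1*841 + 315*(-23)*841) + 54444) = 1/((5 + 29 - 841 - 6093045) + 54444) = 1/(-6093852 + 54444) = 1/(-6039408) = -1/6039408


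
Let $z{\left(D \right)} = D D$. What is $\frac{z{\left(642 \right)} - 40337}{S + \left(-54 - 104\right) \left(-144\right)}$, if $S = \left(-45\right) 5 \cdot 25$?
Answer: $\frac{371827}{17127} \approx 21.71$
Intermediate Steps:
$S = -5625$ ($S = \left(-225\right) 25 = -5625$)
$z{\left(D \right)} = D^{2}$
$\frac{z{\left(642 \right)} - 40337}{S + \left(-54 - 104\right) \left(-144\right)} = \frac{642^{2} - 40337}{-5625 + \left(-54 - 104\right) \left(-144\right)} = \frac{412164 - 40337}{-5625 - -22752} = \frac{371827}{-5625 + 22752} = \frac{371827}{17127}$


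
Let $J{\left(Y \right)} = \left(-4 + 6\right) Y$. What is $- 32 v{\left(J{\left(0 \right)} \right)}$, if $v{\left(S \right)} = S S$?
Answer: $0$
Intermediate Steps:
$J{\left(Y \right)} = 2 Y$
$v{\left(S \right)} = S^{2}$
$- 32 v{\left(J{\left(0 \right)} \right)} = - 32 \left(2 \cdot 0\right)^{2} = - 32 \cdot 0^{2} = \left(-32\right) 0 = 0$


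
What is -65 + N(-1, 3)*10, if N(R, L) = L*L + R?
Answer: 15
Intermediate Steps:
N(R, L) = R + L**2 (N(R, L) = L**2 + R = R + L**2)
-65 + N(-1, 3)*10 = -65 + (-1 + 3**2)*10 = -65 + (-1 + 9)*10 = -65 + 8*10 = -65 + 80 = 15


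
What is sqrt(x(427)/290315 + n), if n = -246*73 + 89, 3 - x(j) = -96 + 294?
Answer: I*sqrt(60241975838518)/58063 ≈ 133.68*I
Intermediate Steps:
x(j) = -195 (x(j) = 3 - (-96 + 294) = 3 - 1*198 = 3 - 198 = -195)
n = -17869 (n = -17958 + 89 = -17869)
sqrt(x(427)/290315 + n) = sqrt(-195/290315 - 17869) = sqrt(-195*1/290315 - 17869) = sqrt(-39/58063 - 17869) = sqrt(-1037527786/58063) = I*sqrt(60241975838518)/58063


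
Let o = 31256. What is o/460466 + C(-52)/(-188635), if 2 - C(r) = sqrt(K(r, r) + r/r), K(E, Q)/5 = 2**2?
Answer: 2947527314/43430001955 + sqrt(21)/188635 ≈ 0.067893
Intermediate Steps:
K(E, Q) = 20 (K(E, Q) = 5*2**2 = 5*4 = 20)
C(r) = 2 - sqrt(21) (C(r) = 2 - sqrt(20 + r/r) = 2 - sqrt(20 + 1) = 2 - sqrt(21))
o/460466 + C(-52)/(-188635) = 31256/460466 + (2 - sqrt(21))/(-188635) = 31256*(1/460466) + (2 - sqrt(21))*(-1/188635) = 15628/230233 + (-2/188635 + sqrt(21)/188635) = 2947527314/43430001955 + sqrt(21)/188635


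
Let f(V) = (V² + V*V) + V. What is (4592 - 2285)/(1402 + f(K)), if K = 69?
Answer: 2307/10993 ≈ 0.20986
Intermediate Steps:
f(V) = V + 2*V² (f(V) = (V² + V²) + V = 2*V² + V = V + 2*V²)
(4592 - 2285)/(1402 + f(K)) = (4592 - 2285)/(1402 + 69*(1 + 2*69)) = 2307/(1402 + 69*(1 + 138)) = 2307/(1402 + 69*139) = 2307/(1402 + 9591) = 2307/10993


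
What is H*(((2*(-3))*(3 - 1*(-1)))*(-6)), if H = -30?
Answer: -4320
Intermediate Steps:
H*(((2*(-3))*(3 - 1*(-1)))*(-6)) = -30*(2*(-3))*(3 - 1*(-1))*(-6) = -30*(-6*(3 + 1))*(-6) = -30*(-6*4)*(-6) = -(-720)*(-6) = -30*144 = -4320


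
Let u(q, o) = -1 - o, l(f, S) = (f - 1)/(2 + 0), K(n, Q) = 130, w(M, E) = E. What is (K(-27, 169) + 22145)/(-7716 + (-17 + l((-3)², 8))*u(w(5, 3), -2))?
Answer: -22275/7729 ≈ -2.8820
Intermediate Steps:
l(f, S) = -½ + f/2 (l(f, S) = (-1 + f)/2 = (-1 + f)*(½) = -½ + f/2)
(K(-27, 169) + 22145)/(-7716 + (-17 + l((-3)², 8))*u(w(5, 3), -2)) = (130 + 22145)/(-7716 + (-17 + (-½ + (½)*(-3)²))*(-1 - 1*(-2))) = 22275/(-7716 + (-17 + (-½ + (½)*9))*(-1 + 2)) = 22275/(-7716 + (-17 + (-½ + 9/2))*1) = 22275/(-7716 + (-17 + 4)*1) = 22275/(-7716 - 13*1) = 22275/(-7716 - 13) = 22275/(-7729) = 22275*(-1/7729) = -22275/7729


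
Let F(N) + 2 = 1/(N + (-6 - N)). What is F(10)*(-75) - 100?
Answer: 125/2 ≈ 62.500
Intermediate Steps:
F(N) = -13/6 (F(N) = -2 + 1/(N + (-6 - N)) = -2 + 1/(-6) = -2 - ⅙ = -13/6)
F(10)*(-75) - 100 = -13/6*(-75) - 100 = 325/2 - 100 = 125/2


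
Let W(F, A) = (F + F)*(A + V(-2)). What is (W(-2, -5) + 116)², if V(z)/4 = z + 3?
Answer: 14400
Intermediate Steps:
V(z) = 12 + 4*z (V(z) = 4*(z + 3) = 4*(3 + z) = 12 + 4*z)
W(F, A) = 2*F*(4 + A) (W(F, A) = (F + F)*(A + (12 + 4*(-2))) = (2*F)*(A + (12 - 8)) = (2*F)*(A + 4) = (2*F)*(4 + A) = 2*F*(4 + A))
(W(-2, -5) + 116)² = (2*(-2)*(4 - 5) + 116)² = (2*(-2)*(-1) + 116)² = (4 + 116)² = 120² = 14400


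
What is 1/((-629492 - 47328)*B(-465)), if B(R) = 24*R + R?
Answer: 1/7868032500 ≈ 1.2710e-10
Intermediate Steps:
B(R) = 25*R
1/((-629492 - 47328)*B(-465)) = 1/((-629492 - 47328)*((25*(-465)))) = 1/(-676820*(-11625)) = -1/676820*(-1/11625) = 1/7868032500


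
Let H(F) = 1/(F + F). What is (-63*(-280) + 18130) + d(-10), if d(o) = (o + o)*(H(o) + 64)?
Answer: 34491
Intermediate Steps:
H(F) = 1/(2*F)
d(o) = 2*o*(64 + 1/(2*o)) (d(o) = (o + o)*(1/(2*o) + 64) = (2*o)*(64 + 1/(2*o)) = 2*o*(64 + 1/(2*o)))
(-63*(-280) + 18130) + d(-10) = (-63*(-280) + 18130) + (1 + 128*(-10)) = (17640 + 18130) + (1 - 1280) = 35770 - 1279 = 34491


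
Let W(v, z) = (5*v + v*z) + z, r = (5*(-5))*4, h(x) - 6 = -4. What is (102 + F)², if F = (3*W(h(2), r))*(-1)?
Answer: 944784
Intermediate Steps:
h(x) = 2 (h(x) = 6 - 4 = 2)
r = -100 (r = -25*4 = -100)
W(v, z) = z + 5*v + v*z
F = 870 (F = (3*(-100 + 5*2 + 2*(-100)))*(-1) = (3*(-100 + 10 - 200))*(-1) = (3*(-290))*(-1) = -870*(-1) = 870)
(102 + F)² = (102 + 870)² = 972² = 944784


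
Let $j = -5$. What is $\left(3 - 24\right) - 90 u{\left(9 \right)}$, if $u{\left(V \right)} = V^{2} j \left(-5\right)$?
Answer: $-182271$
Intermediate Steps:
$u{\left(V \right)} = 25 V^{2}$ ($u{\left(V \right)} = V^{2} \left(-5\right) \left(-5\right) = - 5 V^{2} \left(-5\right) = 25 V^{2}$)
$\left(3 - 24\right) - 90 u{\left(9 \right)} = \left(3 - 24\right) - 90 \cdot 25 \cdot 9^{2} = \left(3 - 24\right) - 90 \cdot 25 \cdot 81 = -21 - 182250 = -182271$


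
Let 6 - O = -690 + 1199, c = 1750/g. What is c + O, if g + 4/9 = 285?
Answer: -1272433/2561 ≈ -496.85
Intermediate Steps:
g = 2561/9 (g = -4/9 + 285 = 2561/9 ≈ 284.56)
c = 15750/2561 (c = 1750/(2561/9) = 1750*(9/2561) = 15750/2561 ≈ 6.1499)
O = -503 (O = 6 - (-690 + 1199) = 6 - 1*509 = 6 - 509 = -503)
c + O = 15750/2561 - 503 = -1272433/2561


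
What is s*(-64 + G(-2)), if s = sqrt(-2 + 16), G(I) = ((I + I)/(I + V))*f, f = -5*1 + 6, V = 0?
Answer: -62*sqrt(14) ≈ -231.98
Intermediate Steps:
f = 1 (f = -5 + 6 = 1)
G(I) = 2 (G(I) = ((I + I)/(I + 0))*1 = ((2*I)/I)*1 = 2*1 = 2)
s = sqrt(14) ≈ 3.7417
s*(-64 + G(-2)) = sqrt(14)*(-64 + 2) = sqrt(14)*(-62) = -62*sqrt(14)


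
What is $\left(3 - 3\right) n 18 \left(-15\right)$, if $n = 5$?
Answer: $0$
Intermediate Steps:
$\left(3 - 3\right) n 18 \left(-15\right) = \left(3 - 3\right) 5 \cdot 18 \left(-15\right) = 0 \cdot 5 \cdot 18 \left(-15\right) = 0 \cdot 18 \left(-15\right) = 0 \left(-15\right) = 0$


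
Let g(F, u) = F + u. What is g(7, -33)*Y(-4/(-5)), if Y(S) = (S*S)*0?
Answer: 0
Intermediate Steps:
Y(S) = 0 (Y(S) = S**2*0 = 0)
g(7, -33)*Y(-4/(-5)) = (7 - 33)*0 = -26*0 = 0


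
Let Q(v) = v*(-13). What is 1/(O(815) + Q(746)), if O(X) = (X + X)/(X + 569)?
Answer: -692/6710201 ≈ -0.00010313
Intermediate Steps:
O(X) = 2*X/(569 + X) (O(X) = (2*X)/(569 + X) = 2*X/(569 + X))
Q(v) = -13*v
1/(O(815) + Q(746)) = 1/(2*815/(569 + 815) - 13*746) = 1/(2*815/1384 - 9698) = 1/(2*815*(1/1384) - 9698) = 1/(815/692 - 9698) = 1/(-6710201/692) = -692/6710201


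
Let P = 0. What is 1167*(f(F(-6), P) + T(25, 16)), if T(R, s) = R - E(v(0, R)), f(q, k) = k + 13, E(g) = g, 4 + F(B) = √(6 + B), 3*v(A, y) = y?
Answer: 34621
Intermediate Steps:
v(A, y) = y/3
F(B) = -4 + √(6 + B)
f(q, k) = 13 + k
T(R, s) = 2*R/3 (T(R, s) = R - R/3 = 2*R/3)
1167*(f(F(-6), P) + T(25, 16)) = 1167*((13 + 0) + (⅔)*25) = 1167*(13 + 50/3) = 1167*(89/3) = 34621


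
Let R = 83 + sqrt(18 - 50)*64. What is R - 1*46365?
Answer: -46282 + 256*I*sqrt(2) ≈ -46282.0 + 362.04*I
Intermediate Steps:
R = 83 + 256*I*sqrt(2) (R = 83 + sqrt(-32)*64 = 83 + (4*I*sqrt(2))*64 = 83 + 256*I*sqrt(2) ≈ 83.0 + 362.04*I)
R - 1*46365 = (83 + 256*I*sqrt(2)) - 1*46365 = (83 + 256*I*sqrt(2)) - 46365 = -46282 + 256*I*sqrt(2)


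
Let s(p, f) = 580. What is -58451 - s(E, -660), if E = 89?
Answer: -59031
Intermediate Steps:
-58451 - s(E, -660) = -58451 - 1*580 = -58451 - 580 = -59031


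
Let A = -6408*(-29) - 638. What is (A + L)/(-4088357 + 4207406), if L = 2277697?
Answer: 2462891/119049 ≈ 20.688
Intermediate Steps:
A = 185194 (A = -534*(-348) - 638 = 185832 - 638 = 185194)
(A + L)/(-4088357 + 4207406) = (185194 + 2277697)/(-4088357 + 4207406) = 2462891/119049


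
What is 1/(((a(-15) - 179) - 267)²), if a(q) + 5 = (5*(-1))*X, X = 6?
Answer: 1/231361 ≈ 4.3222e-6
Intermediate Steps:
a(q) = -35 (a(q) = -5 + (5*(-1))*6 = -5 - 5*6 = -5 - 30 = -35)
1/(((a(-15) - 179) - 267)²) = 1/(((-35 - 179) - 267)²) = 1/((-214 - 267)²) = 1/((-481)²) = 1/231361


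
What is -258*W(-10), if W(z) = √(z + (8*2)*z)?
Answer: -258*I*√170 ≈ -3363.9*I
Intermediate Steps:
W(z) = √17*√z (W(z) = √(z + 16*z) = √(17*z) = √17*√z)
-258*W(-10) = -258*√17*√(-10) = -258*√17*I*√10 = -258*I*√170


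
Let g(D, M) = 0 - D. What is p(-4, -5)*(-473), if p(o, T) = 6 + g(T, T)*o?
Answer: 6622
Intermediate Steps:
g(D, M) = -D
p(o, T) = 6 - T*o (p(o, T) = 6 + (-T)*o = 6 - T*o)
p(-4, -5)*(-473) = (6 - 1*(-5)*(-4))*(-473) = (6 - 20)*(-473) = -14*(-473) = 6622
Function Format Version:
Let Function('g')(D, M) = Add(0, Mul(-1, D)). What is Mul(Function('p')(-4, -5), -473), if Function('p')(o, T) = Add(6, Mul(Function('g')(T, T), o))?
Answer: 6622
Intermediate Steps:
Function('g')(D, M) = Mul(-1, D)
Function('p')(o, T) = Add(6, Mul(-1, T, o)) (Function('p')(o, T) = Add(6, Mul(Mul(-1, T), o)) = Add(6, Mul(-1, T, o)))
Mul(Function('p')(-4, -5), -473) = Mul(Add(6, Mul(-1, -5, -4)), -473) = Mul(Add(6, -20), -473) = Mul(-14, -473) = 6622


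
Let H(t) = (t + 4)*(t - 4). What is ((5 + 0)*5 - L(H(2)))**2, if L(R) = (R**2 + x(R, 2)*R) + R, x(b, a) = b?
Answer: 63001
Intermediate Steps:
H(t) = (-4 + t)*(4 + t) (H(t) = (4 + t)*(-4 + t) = (-4 + t)*(4 + t))
L(R) = R + 2*R**2 (L(R) = (R**2 + R*R) + R = (R**2 + R**2) + R = 2*R**2 + R = R + 2*R**2)
((5 + 0)*5 - L(H(2)))**2 = ((5 + 0)*5 - (-16 + 2**2)*(1 + 2*(-16 + 2**2)))**2 = (5*5 - (-16 + 4)*(1 + 2*(-16 + 4)))**2 = (25 - (-12)*(1 + 2*(-12)))**2 = (25 - (-12)*(1 - 24))**2 = (25 - (-12)*(-23))**2 = (25 - 1*276)**2 = (25 - 276)**2 = (-251)**2 = 63001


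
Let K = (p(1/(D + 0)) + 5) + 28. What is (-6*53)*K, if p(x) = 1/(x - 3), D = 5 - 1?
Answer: -114162/11 ≈ -10378.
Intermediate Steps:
D = 4
p(x) = 1/(-3 + x)
K = 359/11 (K = (1/(-3 + 1/(4 + 0)) + 5) + 28 = (1/(-3 + 1/4) + 5) + 28 = (1/(-3 + ¼) + 5) + 28 = (1/(-11/4) + 5) + 28 = (-4/11 + 5) + 28 = 51/11 + 28 = 359/11 ≈ 32.636)
(-6*53)*K = -6*53*(359/11) = -318*359/11 = -114162/11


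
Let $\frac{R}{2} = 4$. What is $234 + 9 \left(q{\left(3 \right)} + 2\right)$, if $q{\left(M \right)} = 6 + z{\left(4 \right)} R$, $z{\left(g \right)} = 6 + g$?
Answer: $1026$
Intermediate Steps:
$R = 8$ ($R = 2 \cdot 4 = 8$)
$q{\left(M \right)} = 86$ ($q{\left(M \right)} = 6 + \left(6 + 4\right) 8 = 6 + 10 \cdot 8 = 6 + 80 = 86$)
$234 + 9 \left(q{\left(3 \right)} + 2\right) = 234 + 9 \left(86 + 2\right) = 234 + 9 \cdot 88 = 234 + 792 = 1026$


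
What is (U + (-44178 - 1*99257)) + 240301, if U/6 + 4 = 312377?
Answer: 1971104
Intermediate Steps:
U = 1874238 (U = -24 + 6*312377 = -24 + 1874262 = 1874238)
(U + (-44178 - 1*99257)) + 240301 = (1874238 + (-44178 - 1*99257)) + 240301 = (1874238 + (-44178 - 99257)) + 240301 = (1874238 - 143435) + 240301 = 1730803 + 240301 = 1971104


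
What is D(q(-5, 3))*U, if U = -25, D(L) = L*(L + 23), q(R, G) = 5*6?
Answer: -39750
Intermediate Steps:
q(R, G) = 30
D(L) = L*(23 + L)
D(q(-5, 3))*U = (30*(23 + 30))*(-25) = (30*53)*(-25) = 1590*(-25) = -39750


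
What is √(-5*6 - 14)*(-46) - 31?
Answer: -31 - 92*I*√11 ≈ -31.0 - 305.13*I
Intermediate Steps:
√(-5*6 - 14)*(-46) - 31 = √(-30 - 14)*(-46) - 31 = √(-44)*(-46) - 31 = (2*I*√11)*(-46) - 31 = -92*I*√11 - 31 = -31 - 92*I*√11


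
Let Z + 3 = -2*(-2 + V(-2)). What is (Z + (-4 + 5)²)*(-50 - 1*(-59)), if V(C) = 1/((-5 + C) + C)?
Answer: 20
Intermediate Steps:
V(C) = 1/(-5 + 2*C)
Z = 11/9 (Z = -3 - 2*(-2 + 1/(-5 + 2*(-2))) = -3 - 2*(-2 + 1/(-5 - 4)) = -3 - 2*(-2 + 1/(-9)) = -3 - 2*(-2 - ⅑) = -3 - 2*(-19/9) = -3 + 38/9 = 11/9 ≈ 1.2222)
(Z + (-4 + 5)²)*(-50 - 1*(-59)) = (11/9 + (-4 + 5)²)*(-50 - 1*(-59)) = (11/9 + 1²)*(-50 + 59) = (11/9 + 1)*9 = (20/9)*9 = 20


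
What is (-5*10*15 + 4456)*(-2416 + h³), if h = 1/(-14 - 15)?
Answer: -218371695450/24389 ≈ -8.9537e+6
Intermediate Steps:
h = -1/29 (h = 1/(-29) = -1/29 ≈ -0.034483)
(-5*10*15 + 4456)*(-2416 + h³) = (-5*10*15 + 4456)*(-2416 + (-1/29)³) = (-50*15 + 4456)*(-2416 - 1/24389) = (-750 + 4456)*(-58923825/24389) = 3706*(-58923825/24389) = -218371695450/24389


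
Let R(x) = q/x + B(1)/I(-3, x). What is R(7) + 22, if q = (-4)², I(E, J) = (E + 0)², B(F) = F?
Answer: 1537/63 ≈ 24.397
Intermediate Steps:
I(E, J) = E²
q = 16
R(x) = ⅑ + 16/x (R(x) = 16/x + 1/(-3)² = 16/x + 1/9 = 16/x + 1*(⅑) = 16/x + ⅑ = ⅑ + 16/x)
R(7) + 22 = (⅑)*(144 + 7)/7 + 22 = (⅑)*(⅐)*151 + 22 = 151/63 + 22 = 1537/63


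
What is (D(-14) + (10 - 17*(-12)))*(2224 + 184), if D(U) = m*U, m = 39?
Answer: -799456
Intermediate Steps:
D(U) = 39*U
(D(-14) + (10 - 17*(-12)))*(2224 + 184) = (39*(-14) + (10 - 17*(-12)))*(2224 + 184) = (-546 + (10 + 204))*2408 = (-546 + 214)*2408 = -332*2408 = -799456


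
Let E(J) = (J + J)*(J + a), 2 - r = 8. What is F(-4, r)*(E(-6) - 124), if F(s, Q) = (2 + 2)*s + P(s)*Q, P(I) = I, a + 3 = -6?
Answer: 448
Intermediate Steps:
r = -6 (r = 2 - 1*8 = 2 - 8 = -6)
a = -9 (a = -3 - 6 = -9)
F(s, Q) = 4*s + Q*s (F(s, Q) = (2 + 2)*s + s*Q = 4*s + Q*s)
E(J) = 2*J*(-9 + J) (E(J) = (J + J)*(J - 9) = (2*J)*(-9 + J) = 2*J*(-9 + J))
F(-4, r)*(E(-6) - 124) = (-4*(4 - 6))*(2*(-6)*(-9 - 6) - 124) = (-4*(-2))*(2*(-6)*(-15) - 124) = 8*(180 - 124) = 8*56 = 448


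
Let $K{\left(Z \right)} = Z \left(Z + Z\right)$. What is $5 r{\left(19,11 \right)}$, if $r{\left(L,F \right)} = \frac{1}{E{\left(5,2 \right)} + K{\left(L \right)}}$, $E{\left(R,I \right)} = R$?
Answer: $\frac{5}{727} \approx 0.0068776$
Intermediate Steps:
$K{\left(Z \right)} = 2 Z^{2}$ ($K{\left(Z \right)} = Z 2 Z = 2 Z^{2}$)
$r{\left(L,F \right)} = \frac{1}{5 + 2 L^{2}}$
$5 r{\left(19,11 \right)} = \frac{5}{5 + 2 \cdot 19^{2}} = \frac{5}{5 + 2 \cdot 361} = \frac{5}{5 + 722} = \frac{5}{727}$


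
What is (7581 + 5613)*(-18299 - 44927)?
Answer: -834203844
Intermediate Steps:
(7581 + 5613)*(-18299 - 44927) = 13194*(-63226) = -834203844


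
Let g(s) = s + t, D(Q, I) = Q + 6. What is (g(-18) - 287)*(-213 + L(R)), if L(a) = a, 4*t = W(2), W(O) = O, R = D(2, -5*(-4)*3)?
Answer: 124845/2 ≈ 62423.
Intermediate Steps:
D(Q, I) = 6 + Q
R = 8 (R = 6 + 2 = 8)
t = ½ (t = (¼)*2 = ½ ≈ 0.50000)
g(s) = ½ + s (g(s) = s + ½ = ½ + s)
(g(-18) - 287)*(-213 + L(R)) = ((½ - 18) - 287)*(-213 + 8) = (-35/2 - 287)*(-205) = -609/2*(-205) = 124845/2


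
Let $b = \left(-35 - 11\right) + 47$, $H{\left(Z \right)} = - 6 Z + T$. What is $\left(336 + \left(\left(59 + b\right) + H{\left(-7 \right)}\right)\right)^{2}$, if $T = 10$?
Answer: $200704$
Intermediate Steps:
$H{\left(Z \right)} = 10 - 6 Z$ ($H{\left(Z \right)} = - 6 Z + 10 = 10 - 6 Z$)
$b = 1$ ($b = -46 + 47 = 1$)
$\left(336 + \left(\left(59 + b\right) + H{\left(-7 \right)}\right)\right)^{2} = \left(336 + \left(\left(59 + 1\right) + \left(10 - -42\right)\right)\right)^{2} = \left(336 + \left(60 + \left(10 + 42\right)\right)\right)^{2} = \left(336 + \left(60 + 52\right)\right)^{2} = \left(336 + 112\right)^{2} = 448^{2} = 200704$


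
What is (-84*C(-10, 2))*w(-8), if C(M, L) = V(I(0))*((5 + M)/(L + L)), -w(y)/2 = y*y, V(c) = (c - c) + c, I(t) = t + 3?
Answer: -40320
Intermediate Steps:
I(t) = 3 + t
V(c) = c (V(c) = 0 + c = c)
w(y) = -2*y**2 (w(y) = -2*y*y = -2*y**2)
C(M, L) = 3*(5 + M)/(2*L) (C(M, L) = (3 + 0)*((5 + M)/(L + L)) = 3*((5 + M)/((2*L))) = 3*((5 + M)*(1/(2*L))) = 3*((5 + M)/(2*L)) = 3*(5 + M)/(2*L))
(-84*C(-10, 2))*w(-8) = (-126*(5 - 10)/2)*(-2*(-8)**2) = (-126*(-5)/2)*(-2*64) = -84*(-15/4)*(-128) = 315*(-128) = -40320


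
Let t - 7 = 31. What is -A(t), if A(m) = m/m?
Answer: -1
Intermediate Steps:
t = 38 (t = 7 + 31 = 38)
A(m) = 1
-A(t) = -1*1 = -1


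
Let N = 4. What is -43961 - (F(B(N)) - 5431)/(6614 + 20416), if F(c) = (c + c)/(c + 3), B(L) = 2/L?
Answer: -1663564559/37842 ≈ -43961.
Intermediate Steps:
F(c) = 2*c/(3 + c) (F(c) = (2*c)/(3 + c) = 2*c/(3 + c))
-43961 - (F(B(N)) - 5431)/(6614 + 20416) = -43961 - (2*(2/4)/(3 + 2/4) - 5431)/(6614 + 20416) = -43961 - (2*(2*(1/4))/(3 + 2*(1/4)) - 5431)/27030 = -43961 - (2*(1/2)/(3 + 1/2) - 5431)/27030 = -43961 - (2*(1/2)/(7/2) - 5431)/27030 = -43961 - (2*(1/2)*(2/7) - 5431)/27030 = -43961 - (2/7 - 5431)/27030 = -43961 - (-38015)/(7*27030) = -43961 - 1*(-7603/37842) = -43961 + 7603/37842 = -1663564559/37842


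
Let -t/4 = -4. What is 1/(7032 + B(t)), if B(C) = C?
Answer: 1/7048 ≈ 0.00014188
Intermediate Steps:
t = 16 (t = -4*(-4) = 16)
1/(7032 + B(t)) = 1/(7032 + 16) = 1/7048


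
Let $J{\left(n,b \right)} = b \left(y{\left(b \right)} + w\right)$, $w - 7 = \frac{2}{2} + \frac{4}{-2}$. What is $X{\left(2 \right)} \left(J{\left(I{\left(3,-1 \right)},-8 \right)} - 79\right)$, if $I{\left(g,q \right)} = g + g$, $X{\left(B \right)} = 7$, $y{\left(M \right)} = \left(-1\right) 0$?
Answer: $-889$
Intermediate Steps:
$y{\left(M \right)} = 0$
$w = 6$ ($w = 7 + \left(\frac{2}{2} + \frac{4}{-2}\right) = 7 + \left(2 \cdot \frac{1}{2} + 4 \left(- \frac{1}{2}\right)\right) = 7 + \left(1 - 2\right) = 7 - 1 = 6$)
$I{\left(g,q \right)} = 2 g$
$J{\left(n,b \right)} = 6 b$ ($J{\left(n,b \right)} = b \left(0 + 6\right) = b 6 = 6 b$)
$X{\left(2 \right)} \left(J{\left(I{\left(3,-1 \right)},-8 \right)} - 79\right) = 7 \left(6 \left(-8\right) - 79\right) = 7 \left(-48 - 79\right) = 7 \left(-127\right) = -889$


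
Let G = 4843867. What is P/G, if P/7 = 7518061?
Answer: 7518061/691981 ≈ 10.865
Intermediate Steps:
P = 52626427 (P = 7*7518061 = 52626427)
P/G = 52626427/4843867 = 52626427*(1/4843867) = 7518061/691981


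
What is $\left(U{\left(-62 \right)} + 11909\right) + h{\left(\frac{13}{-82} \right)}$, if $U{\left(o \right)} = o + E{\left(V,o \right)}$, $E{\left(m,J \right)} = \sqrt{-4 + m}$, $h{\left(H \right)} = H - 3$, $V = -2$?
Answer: $\frac{971195}{82} + i \sqrt{6} \approx 11844.0 + 2.4495 i$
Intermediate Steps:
$h{\left(H \right)} = -3 + H$ ($h{\left(H \right)} = H - 3 = -3 + H$)
$U{\left(o \right)} = o + i \sqrt{6}$ ($U{\left(o \right)} = o + \sqrt{-4 - 2} = o + \sqrt{-6} = o + i \sqrt{6}$)
$\left(U{\left(-62 \right)} + 11909\right) + h{\left(\frac{13}{-82} \right)} = \left(\left(-62 + i \sqrt{6}\right) + 11909\right) - \left(3 - \frac{13}{-82}\right) = \left(11847 + i \sqrt{6}\right) + \left(-3 + 13 \left(- \frac{1}{82}\right)\right) = \left(11847 + i \sqrt{6}\right) - \frac{259}{82} = \frac{971195}{82} + i \sqrt{6}$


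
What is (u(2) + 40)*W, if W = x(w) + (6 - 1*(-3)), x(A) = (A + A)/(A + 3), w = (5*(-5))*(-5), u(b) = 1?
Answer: 28741/64 ≈ 449.08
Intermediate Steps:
w = 125 (w = -25*(-5) = 125)
x(A) = 2*A/(3 + A) (x(A) = (2*A)/(3 + A) = 2*A/(3 + A))
W = 701/64 (W = 2*125/(3 + 125) + (6 - 1*(-3)) = 2*125/128 + (6 + 3) = 2*125*(1/128) + 9 = 125/64 + 9 = 701/64 ≈ 10.953)
(u(2) + 40)*W = (1 + 40)*(701/64) = 41*(701/64) = 28741/64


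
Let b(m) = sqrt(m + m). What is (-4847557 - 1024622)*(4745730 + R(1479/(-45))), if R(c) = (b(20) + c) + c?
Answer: -139336950238852/5 - 11744358*sqrt(10) ≈ -2.7867e+13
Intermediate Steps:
b(m) = sqrt(2)*sqrt(m) (b(m) = sqrt(2*m) = sqrt(2)*sqrt(m))
R(c) = 2*c + 2*sqrt(10) (R(c) = (sqrt(2)*sqrt(20) + c) + c = (sqrt(2)*(2*sqrt(5)) + c) + c = (2*sqrt(10) + c) + c = (c + 2*sqrt(10)) + c = 2*c + 2*sqrt(10))
(-4847557 - 1024622)*(4745730 + R(1479/(-45))) = (-4847557 - 1024622)*(4745730 + (2*(1479/(-45)) + 2*sqrt(10))) = -5872179*(4745730 + (2*(1479*(-1/45)) + 2*sqrt(10))) = -5872179*(4745730 + (2*(-493/15) + 2*sqrt(10))) = -5872179*(4745730 + (-986/15 + 2*sqrt(10))) = -5872179*(71184964/15 + 2*sqrt(10)) = -139336950238852/5 - 11744358*sqrt(10)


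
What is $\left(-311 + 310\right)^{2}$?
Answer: $1$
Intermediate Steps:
$\left(-311 + 310\right)^{2} = \left(-1\right)^{2} = 1$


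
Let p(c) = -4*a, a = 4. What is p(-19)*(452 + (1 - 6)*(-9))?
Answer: -7952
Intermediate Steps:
p(c) = -16 (p(c) = -4*4 = -16)
p(-19)*(452 + (1 - 6)*(-9)) = -16*(452 + (1 - 6)*(-9)) = -16*(452 - 5*(-9)) = -16*(452 + 45) = -16*497 = -7952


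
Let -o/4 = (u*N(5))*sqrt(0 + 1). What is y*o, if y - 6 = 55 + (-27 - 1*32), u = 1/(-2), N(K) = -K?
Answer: -20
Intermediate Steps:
u = -1/2 ≈ -0.50000
o = -10 (o = -4*(-(-1)*5/2)*sqrt(0 + 1) = -4*(-1/2*(-5))*sqrt(1) = -10 ≈ -10.000)
y = 2 (y = 6 + (55 + (-27 - 1*32)) = 6 + (55 + (-27 - 32)) = 6 + (55 - 59) = 6 - 4 = 2)
y*o = 2*(-10) = -20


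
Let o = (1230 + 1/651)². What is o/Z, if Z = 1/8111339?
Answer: 5200748316477619379/423801 ≈ 1.2272e+13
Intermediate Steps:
Z = 1/8111339 ≈ 1.2328e-7
o = 641170134361/423801 (o = (1230 + 1/651)² = (800731/651)² = 641170134361/423801 ≈ 1.5129e+6)
o/Z = 641170134361/(423801*(1/8111339)) = (641170134361/423801)*8111339 = 5200748316477619379/423801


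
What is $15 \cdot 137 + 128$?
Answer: $2183$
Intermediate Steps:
$15 \cdot 137 + 128 = 2055 + 128 = 2183$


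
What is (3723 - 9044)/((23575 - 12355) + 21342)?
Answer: -5321/32562 ≈ -0.16341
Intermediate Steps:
(3723 - 9044)/((23575 - 12355) + 21342) = -5321/(11220 + 21342) = -5321/32562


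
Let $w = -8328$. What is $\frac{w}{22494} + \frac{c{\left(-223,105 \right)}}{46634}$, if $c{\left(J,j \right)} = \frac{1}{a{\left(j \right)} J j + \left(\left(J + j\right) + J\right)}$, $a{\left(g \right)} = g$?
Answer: $- \frac{159160695180421}{429894413701256} \approx -0.37023$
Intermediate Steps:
$c{\left(J,j \right)} = \frac{1}{j + 2 J + J j^{2}}$ ($c{\left(J,j \right)} = \frac{1}{j J j + \left(\left(J + j\right) + J\right)} = \frac{1}{J j j + \left(j + 2 J\right)} = \frac{1}{J j^{2} + \left(j + 2 J\right)} = \frac{1}{j + 2 J + J j^{2}}$)
$\frac{w}{22494} + \frac{c{\left(-223,105 \right)}}{46634} = - \frac{8328}{22494} + \frac{1}{\left(105 + 2 \left(-223\right) - 223 \cdot 105^{2}\right) 46634} = \left(-8328\right) \frac{1}{22494} + \frac{1}{105 - 446 - 2458575} \cdot \frac{1}{46634} = - \frac{1388}{3749} + \frac{1}{105 - 446 - 2458575} \cdot \frac{1}{46634} = - \frac{1388}{3749} + \frac{1}{-2458916} \cdot \frac{1}{46634} = - \frac{1388}{3749} - \frac{1}{114669088744} = - \frac{159160695180421}{429894413701256}$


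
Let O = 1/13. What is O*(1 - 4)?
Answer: -3/13 ≈ -0.23077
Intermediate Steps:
O = 1/13 ≈ 0.076923
O*(1 - 4) = (1 - 4)/13 = (1/13)*(-3) = -3/13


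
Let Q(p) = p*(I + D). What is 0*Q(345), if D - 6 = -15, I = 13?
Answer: 0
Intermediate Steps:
D = -9 (D = 6 - 15 = -9)
Q(p) = 4*p (Q(p) = p*(13 - 9) = p*4 = 4*p)
0*Q(345) = 0*(4*345) = 0*1380 = 0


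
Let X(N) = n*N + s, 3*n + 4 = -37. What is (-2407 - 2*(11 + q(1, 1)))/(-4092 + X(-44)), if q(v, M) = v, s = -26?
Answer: 7293/10550 ≈ 0.69128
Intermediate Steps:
n = -41/3 (n = -4/3 + (⅓)*(-37) = -4/3 - 37/3 = -41/3 ≈ -13.667)
X(N) = -26 - 41*N/3 (X(N) = -41*N/3 - 26 = -26 - 41*N/3)
(-2407 - 2*(11 + q(1, 1)))/(-4092 + X(-44)) = (-2407 - 2*(11 + 1))/(-4092 + (-26 - 41/3*(-44))) = (-2407 - 2*12)/(-4092 + (-26 + 1804/3)) = (-2407 - 24)/(-4092 + 1726/3) = -2431/(-10550/3) = -2431*(-3/10550) = 7293/10550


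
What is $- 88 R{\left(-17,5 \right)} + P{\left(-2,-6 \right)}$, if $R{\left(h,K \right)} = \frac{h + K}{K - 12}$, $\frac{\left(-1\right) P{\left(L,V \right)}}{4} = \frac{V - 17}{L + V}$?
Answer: $- \frac{2273}{14} \approx -162.36$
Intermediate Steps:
$P{\left(L,V \right)} = - \frac{4 \left(-17 + V\right)}{L + V}$ ($P{\left(L,V \right)} = - 4 \frac{V - 17}{L + V} = - 4 \frac{-17 + V}{L + V} = - \frac{4 \left(-17 + V\right)}{L + V}$)
$R{\left(h,K \right)} = \frac{K + h}{-12 + K}$
$- 88 R{\left(-17,5 \right)} + P{\left(-2,-6 \right)} = - 88 \frac{5 - 17}{-12 + 5} + \frac{4 \left(17 - -6\right)}{-2 - 6} = - 88 \frac{1}{-7} \left(-12\right) + \frac{4 \left(17 + 6\right)}{-8} = - 88 \left(\left(- \frac{1}{7}\right) \left(-12\right)\right) + 4 \left(- \frac{1}{8}\right) 23 = \left(-88\right) \frac{12}{7} - \frac{23}{2} = - \frac{1056}{7} - \frac{23}{2} = - \frac{2273}{14}$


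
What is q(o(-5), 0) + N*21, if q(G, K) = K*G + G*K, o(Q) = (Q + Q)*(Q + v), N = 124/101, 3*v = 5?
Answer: 2604/101 ≈ 25.782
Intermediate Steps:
v = 5/3 (v = (1/3)*5 = 5/3 ≈ 1.6667)
N = 124/101 (N = 124*(1/101) = 124/101 ≈ 1.2277)
o(Q) = 2*Q*(5/3 + Q) (o(Q) = (Q + Q)*(Q + 5/3) = (2*Q)*(5/3 + Q) = 2*Q*(5/3 + Q))
q(G, K) = 2*G*K (q(G, K) = G*K + G*K = 2*G*K)
q(o(-5), 0) + N*21 = 2*((2/3)*(-5)*(5 + 3*(-5)))*0 + (124/101)*21 = 2*((2/3)*(-5)*(5 - 15))*0 + 2604/101 = 2*((2/3)*(-5)*(-10))*0 + 2604/101 = 2*(100/3)*0 + 2604/101 = 0 + 2604/101 = 2604/101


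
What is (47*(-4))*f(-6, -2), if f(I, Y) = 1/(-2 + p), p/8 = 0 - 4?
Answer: 94/17 ≈ 5.5294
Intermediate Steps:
p = -32 (p = 8*(0 - 4) = 8*(-4) = -32)
f(I, Y) = -1/34 (f(I, Y) = 1/(-2 - 32) = 1/(-34) = -1/34)
(47*(-4))*f(-6, -2) = (47*(-4))*(-1/34) = -188*(-1/34) = 94/17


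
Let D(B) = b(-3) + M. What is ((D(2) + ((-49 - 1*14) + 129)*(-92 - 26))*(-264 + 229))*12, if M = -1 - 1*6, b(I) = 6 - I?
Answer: 3270120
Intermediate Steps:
M = -7 (M = -1 - 6 = -7)
D(B) = 2 (D(B) = (6 - 1*(-3)) - 7 = (6 + 3) - 7 = 9 - 7 = 2)
((D(2) + ((-49 - 1*14) + 129)*(-92 - 26))*(-264 + 229))*12 = ((2 + ((-49 - 1*14) + 129)*(-92 - 26))*(-264 + 229))*12 = ((2 + ((-49 - 14) + 129)*(-118))*(-35))*12 = ((2 + (-63 + 129)*(-118))*(-35))*12 = ((2 + 66*(-118))*(-35))*12 = ((2 - 7788)*(-35))*12 = -7786*(-35)*12 = 272510*12 = 3270120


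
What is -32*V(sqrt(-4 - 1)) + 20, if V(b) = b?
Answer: 20 - 32*I*sqrt(5) ≈ 20.0 - 71.554*I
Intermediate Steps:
-32*V(sqrt(-4 - 1)) + 20 = -32*sqrt(-4 - 1) + 20 = -32*I*sqrt(5) + 20 = 20 - 32*I*sqrt(5)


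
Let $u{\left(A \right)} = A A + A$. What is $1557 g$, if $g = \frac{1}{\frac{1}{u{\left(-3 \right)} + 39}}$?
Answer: $70065$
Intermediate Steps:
$u{\left(A \right)} = A + A^{2}$ ($u{\left(A \right)} = A^{2} + A = A + A^{2}$)
$g = 45$ ($g = \frac{1}{\frac{1}{- 3 \left(1 - 3\right) + 39}} = \frac{1}{\frac{1}{\left(-3\right) \left(-2\right) + 39}} = \frac{1}{\frac{1}{6 + 39}} = \frac{1}{\frac{1}{45}} = 45$)
$1557 g = 1557 \cdot 45 = 70065$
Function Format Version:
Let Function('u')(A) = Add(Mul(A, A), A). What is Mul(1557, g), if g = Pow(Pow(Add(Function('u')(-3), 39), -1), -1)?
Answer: 70065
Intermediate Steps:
Function('u')(A) = Add(A, Pow(A, 2)) (Function('u')(A) = Add(Pow(A, 2), A) = Add(A, Pow(A, 2)))
g = 45 (g = Pow(Pow(Add(Mul(-3, Add(1, -3)), 39), -1), -1) = Pow(Pow(Add(Mul(-3, -2), 39), -1), -1) = Pow(Pow(Add(6, 39), -1), -1) = Pow(Pow(45, -1), -1) = Pow(Rational(1, 45), -1) = 45)
Mul(1557, g) = Mul(1557, 45) = 70065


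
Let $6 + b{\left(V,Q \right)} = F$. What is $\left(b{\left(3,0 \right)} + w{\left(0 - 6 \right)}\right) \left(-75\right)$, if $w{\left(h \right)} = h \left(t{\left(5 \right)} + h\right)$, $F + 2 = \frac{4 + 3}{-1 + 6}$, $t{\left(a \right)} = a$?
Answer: $45$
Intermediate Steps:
$F = - \frac{3}{5}$ ($F = -2 + \frac{4 + 3}{-1 + 6} = -2 + \frac{7}{5} = - \frac{3}{5} \approx -0.6$)
$b{\left(V,Q \right)} = - \frac{33}{5}$ ($b{\left(V,Q \right)} = -6 - \frac{3}{5} = - \frac{33}{5}$)
$w{\left(h \right)} = h \left(5 + h\right)$
$\left(b{\left(3,0 \right)} + w{\left(0 - 6 \right)}\right) \left(-75\right) = \left(- \frac{33}{5} + \left(0 - 6\right) \left(5 + \left(0 - 6\right)\right)\right) \left(-75\right) = \left(- \frac{33}{5} - 6 \left(5 - 6\right)\right) \left(-75\right) = \left(- \frac{33}{5} - -6\right) \left(-75\right) = \left(- \frac{33}{5} + 6\right) \left(-75\right) = \left(- \frac{3}{5}\right) \left(-75\right) = 45$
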